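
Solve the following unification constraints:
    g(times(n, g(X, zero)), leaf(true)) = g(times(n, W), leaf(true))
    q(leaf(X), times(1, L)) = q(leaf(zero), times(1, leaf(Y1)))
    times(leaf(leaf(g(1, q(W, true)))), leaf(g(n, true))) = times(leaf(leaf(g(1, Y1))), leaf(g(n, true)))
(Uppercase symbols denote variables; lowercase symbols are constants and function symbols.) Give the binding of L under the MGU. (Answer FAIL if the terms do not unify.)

leaf(q(g(zero, zero), true))

Decompose g/2: times(n, g(X, zero)) = times(n, W),  leaf(true) = leaf(true).
Decompose times/2: n = n,  g(X, zero) = W.
Delete trivial equation n = n.
Bind W := g(X, zero); substituting into the one remaining equation that mentions W gives: times(leaf(leaf(g(1, q(g(X, zero), true)))), leaf(g(n, true))) = times(leaf(leaf(g(1, Y1))), leaf(g(n, true))).
Delete trivial equation leaf(true) = leaf(true).
Decompose q/2: leaf(X) = leaf(zero),  times(1, L) = times(1, leaf(Y1)).
Decompose leaf/1: X = zero.
Bind X := zero; substituting into the one remaining equation that mentions X gives: times(leaf(leaf(g(1, q(g(zero, zero), true)))), leaf(g(n, true))) = times(leaf(leaf(g(1, Y1))), leaf(g(n, true))). Substituting into the earlier binding gives W := g(zero, zero).
Decompose times/2: 1 = 1,  L = leaf(Y1).
Delete trivial equation 1 = 1.
Bind L := leaf(Y1); no other remaining equation mentions L.
Decompose times/2: leaf(leaf(g(1, q(g(zero, zero), true)))) = leaf(leaf(g(1, Y1))),  leaf(g(n, true)) = leaf(g(n, true)).
Decompose leaf/1: leaf(g(1, q(g(zero, zero), true))) = leaf(g(1, Y1)).
Decompose leaf/1: g(1, q(g(zero, zero), true)) = g(1, Y1).
Decompose g/2: 1 = 1,  q(g(zero, zero), true) = Y1.
Delete trivial equation 1 = 1.
Bind Y1 := q(g(zero, zero), true); no other remaining equation mentions Y1. Substituting into the earlier binding gives L := leaf(q(g(zero, zero), true)).
Delete trivial equation leaf(g(n, true)) = leaf(g(n, true)).
MGU = { W := g(zero, zero), X := zero, L := leaf(q(g(zero, zero), true)), Y1 := q(g(zero, zero), true) }, so L := leaf(q(g(zero, zero), true)).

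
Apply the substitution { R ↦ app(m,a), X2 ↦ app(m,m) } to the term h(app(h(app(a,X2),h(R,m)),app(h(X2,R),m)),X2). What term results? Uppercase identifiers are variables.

h(app(h(app(a,app(m,m)),h(app(m,a),m)),app(h(app(m,m),app(m,a)),m)),app(m,m))

Replace each occurrence of R with app(m,a).
Replace each occurrence of X2 with app(m,m).
Result: h(app(h(app(a,app(m,m)),h(app(m,a),m)),app(h(app(m,m),app(m,a)),m)),app(m,m)).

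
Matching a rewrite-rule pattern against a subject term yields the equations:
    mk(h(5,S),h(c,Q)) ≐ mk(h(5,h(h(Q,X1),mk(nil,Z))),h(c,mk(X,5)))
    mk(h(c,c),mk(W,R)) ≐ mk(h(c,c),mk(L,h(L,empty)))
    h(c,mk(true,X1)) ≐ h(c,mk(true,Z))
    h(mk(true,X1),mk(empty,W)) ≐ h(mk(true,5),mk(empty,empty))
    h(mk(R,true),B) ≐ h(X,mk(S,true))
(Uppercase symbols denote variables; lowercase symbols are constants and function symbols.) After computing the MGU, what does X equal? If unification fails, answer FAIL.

mk(h(empty,empty),true)

Decompose mk/2: h(5,S) ≐ h(5,h(h(Q,X1),mk(nil,Z))),  h(c,Q) ≐ h(c,mk(X,5)).
Decompose h/2: 5 ≐ 5,  S ≐ h(h(Q,X1),mk(nil,Z)).
Delete trivial equation 5 ≐ 5.
Bind S := h(h(Q,X1),mk(nil,Z)); substituting into the one remaining equation that mentions S gives: h(mk(R,true),B) ≐ h(X,mk(h(h(Q,X1),mk(nil,Z)),true)).
Decompose h/2: c ≐ c,  Q ≐ mk(X,5).
Delete trivial equation c ≐ c.
Bind Q := mk(X,5); substituting into the one remaining equation that mentions Q gives: h(mk(R,true),B) ≐ h(X,mk(h(h(mk(X,5),X1),mk(nil,Z)),true)). Substituting into the earlier binding gives S := h(h(mk(X,5),X1),mk(nil,Z)).
Decompose mk/2: h(c,c) ≐ h(c,c),  mk(W,R) ≐ mk(L,h(L,empty)).
Delete trivial equation h(c,c) ≐ h(c,c).
Decompose mk/2: W ≐ L,  R ≐ h(L,empty).
Bind W := L; substituting into the one remaining equation that mentions W gives: h(mk(true,X1),mk(empty,L)) ≐ h(mk(true,5),mk(empty,empty)).
Bind R := h(L,empty); substituting into the one remaining equation that mentions R gives: h(mk(h(L,empty),true),B) ≐ h(X,mk(h(h(mk(X,5),X1),mk(nil,Z)),true)).
Decompose h/2: c ≐ c,  mk(true,X1) ≐ mk(true,Z).
Delete trivial equation c ≐ c.
Decompose mk/2: true ≐ true,  X1 ≐ Z.
Delete trivial equation true ≐ true.
Bind X1 := Z; substituting into the remaining equations gives: h(mk(true,Z),mk(empty,L)) ≐ h(mk(true,5),mk(empty,empty)),  h(mk(h(L,empty),true),B) ≐ h(X,mk(h(h(mk(X,5),Z),mk(nil,Z)),true)). Substituting into the earlier binding gives S := h(h(mk(X,5),Z),mk(nil,Z)).
Decompose h/2: mk(true,Z) ≐ mk(true,5),  mk(empty,L) ≐ mk(empty,empty).
Decompose mk/2: true ≐ true,  Z ≐ 5.
Delete trivial equation true ≐ true.
Bind Z := 5; substituting into the one remaining equation that mentions Z gives: h(mk(h(L,empty),true),B) ≐ h(X,mk(h(h(mk(X,5),5),mk(nil,5)),true)). Substituting into the earlier bindings gives S := h(h(mk(X,5),5),mk(nil,5)), X1 := 5.
Decompose mk/2: empty ≐ empty,  L ≐ empty.
Delete trivial equation empty ≐ empty.
Bind L := empty; substituting into the remaining equation gives: h(mk(h(empty,empty),true),B) ≐ h(X,mk(h(h(mk(X,5),5),mk(nil,5)),true)). Substituting into the earlier bindings gives W := empty, R := h(empty,empty).
Decompose h/2: mk(h(empty,empty),true) ≐ X,  B ≐ mk(h(h(mk(X,5),5),mk(nil,5)),true).
Bind X := mk(h(empty,empty),true); substituting into the remaining equation gives: B ≐ mk(h(h(mk(mk(h(empty,empty),true),5),5),mk(nil,5)),true). Substituting into the earlier bindings gives S := h(h(mk(mk(h(empty,empty),true),5),5),mk(nil,5)), Q := mk(mk(h(empty,empty),true),5).
Bind B := mk(h(h(mk(mk(h(empty,empty),true),5),5),mk(nil,5)),true).
MGU = { S := h(h(mk(mk(h(empty,empty),true),5),5),mk(nil,5)), Q := mk(mk(h(empty,empty),true),5), W := empty, R := h(empty,empty), X1 := 5, Z := 5, L := empty, X := mk(h(empty,empty),true), B := mk(h(h(mk(mk(h(empty,empty),true),5),5),mk(nil,5)),true) }, so X := mk(h(empty,empty),true).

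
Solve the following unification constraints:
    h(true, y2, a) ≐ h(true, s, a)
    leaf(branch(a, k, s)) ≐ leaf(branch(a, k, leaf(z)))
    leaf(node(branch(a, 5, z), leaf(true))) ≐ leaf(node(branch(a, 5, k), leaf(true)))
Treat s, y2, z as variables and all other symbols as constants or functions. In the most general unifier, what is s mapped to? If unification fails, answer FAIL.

Decompose h/3: true ≐ true,  y2 ≐ s,  a ≐ a.
Delete trivial equation true ≐ true.
Bind y2 := s; no other remaining equation mentions y2.
Delete trivial equation a ≐ a.
Decompose leaf/1: branch(a, k, s) ≐ branch(a, k, leaf(z)).
Decompose branch/3: a ≐ a,  k ≐ k,  s ≐ leaf(z).
Delete trivial equation a ≐ a.
Delete trivial equation k ≐ k.
Bind s := leaf(z); no other remaining equation mentions s. Substituting into the earlier binding gives y2 := leaf(z).
Decompose leaf/1: node(branch(a, 5, z), leaf(true)) ≐ node(branch(a, 5, k), leaf(true)).
Decompose node/2: branch(a, 5, z) ≐ branch(a, 5, k),  leaf(true) ≐ leaf(true).
Decompose branch/3: a ≐ a,  5 ≐ 5,  z ≐ k.
Delete trivial equation a ≐ a.
Delete trivial equation 5 ≐ 5.
Bind z := k; no other remaining equation mentions z. Substituting into the earlier bindings gives y2 := leaf(k), s := leaf(k).
Delete trivial equation leaf(true) ≐ leaf(true).
MGU = { y2 ↦ leaf(k), s ↦ leaf(k), z ↦ k }, so s ↦ leaf(k).

leaf(k)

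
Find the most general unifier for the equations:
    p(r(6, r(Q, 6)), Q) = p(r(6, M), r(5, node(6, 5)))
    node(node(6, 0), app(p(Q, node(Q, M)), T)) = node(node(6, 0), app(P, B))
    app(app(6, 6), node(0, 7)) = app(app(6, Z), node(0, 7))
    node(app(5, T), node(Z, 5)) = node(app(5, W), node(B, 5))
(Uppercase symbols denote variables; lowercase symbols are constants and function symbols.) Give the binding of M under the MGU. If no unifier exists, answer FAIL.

Decompose p/2: r(6, r(Q, 6)) = r(6, M),  Q = r(5, node(6, 5)).
Decompose r/2: 6 = 6,  r(Q, 6) = M.
Delete trivial equation 6 = 6.
Bind M := r(Q, 6); substituting into the one remaining equation that mentions M gives: node(node(6, 0), app(p(Q, node(Q, r(Q, 6))), T)) = node(node(6, 0), app(P, B)).
Bind Q := r(5, node(6, 5)); substituting into the one remaining equation that mentions Q gives: node(node(6, 0), app(p(r(5, node(6, 5)), node(r(5, node(6, 5)), r(r(5, node(6, 5)), 6))), T)) = node(node(6, 0), app(P, B)). Substituting into the earlier binding gives M := r(r(5, node(6, 5)), 6).
Decompose node/2: node(6, 0) = node(6, 0),  app(p(r(5, node(6, 5)), node(r(5, node(6, 5)), r(r(5, node(6, 5)), 6))), T) = app(P, B).
Delete trivial equation node(6, 0) = node(6, 0).
Decompose app/2: p(r(5, node(6, 5)), node(r(5, node(6, 5)), r(r(5, node(6, 5)), 6))) = P,  T = B.
Bind P := p(r(5, node(6, 5)), node(r(5, node(6, 5)), r(r(5, node(6, 5)), 6))); no other remaining equation mentions P.
Bind T := B; substituting into the one remaining equation that mentions T gives: node(app(5, B), node(Z, 5)) = node(app(5, W), node(B, 5)).
Decompose app/2: app(6, 6) = app(6, Z),  node(0, 7) = node(0, 7).
Decompose app/2: 6 = 6,  6 = Z.
Delete trivial equation 6 = 6.
Bind Z := 6; substituting into the one remaining equation that mentions Z gives: node(app(5, B), node(6, 5)) = node(app(5, W), node(B, 5)).
Delete trivial equation node(0, 7) = node(0, 7).
Decompose node/2: app(5, B) = app(5, W),  node(6, 5) = node(B, 5).
Decompose app/2: 5 = 5,  B = W.
Delete trivial equation 5 = 5.
Bind B := W; substituting into the remaining equation gives: node(6, 5) = node(W, 5). Substituting into the earlier binding gives T := W.
Decompose node/2: 6 = W,  5 = 5.
Bind W := 6; no other remaining equation mentions W. Substituting into the earlier bindings gives T := 6, B := 6.
Delete trivial equation 5 = 5.
MGU = { M := r(r(5, node(6, 5)), 6), Q := r(5, node(6, 5)), P := p(r(5, node(6, 5)), node(r(5, node(6, 5)), r(r(5, node(6, 5)), 6))), T := 6, Z := 6, B := 6, W := 6 }, so M := r(r(5, node(6, 5)), 6).

r(r(5, node(6, 5)), 6)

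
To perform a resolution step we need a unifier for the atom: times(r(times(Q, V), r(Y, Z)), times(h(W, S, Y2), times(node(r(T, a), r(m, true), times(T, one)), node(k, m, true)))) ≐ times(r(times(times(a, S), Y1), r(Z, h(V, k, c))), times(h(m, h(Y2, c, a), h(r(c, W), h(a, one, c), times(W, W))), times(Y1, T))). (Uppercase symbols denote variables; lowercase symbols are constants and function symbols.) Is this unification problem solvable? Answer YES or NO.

YES

Decompose times/2: r(times(Q, V), r(Y, Z)) ≐ r(times(times(a, S), Y1), r(Z, h(V, k, c))),  times(h(W, S, Y2), times(node(r(T, a), r(m, true), times(T, one)), node(k, m, true))) ≐ times(h(m, h(Y2, c, a), h(r(c, W), h(a, one, c), times(W, W))), times(Y1, T)).
Decompose r/2: times(Q, V) ≐ times(times(a, S), Y1),  r(Y, Z) ≐ r(Z, h(V, k, c)).
Decompose times/2: Q ≐ times(a, S),  V ≐ Y1.
Bind Q := times(a, S); no other remaining equation mentions Q.
Bind V := Y1; substituting into the one remaining equation that mentions V gives: r(Y, Z) ≐ r(Z, h(Y1, k, c)).
Decompose r/2: Y ≐ Z,  Z ≐ h(Y1, k, c).
Bind Y := Z; no other remaining equation mentions Y.
Bind Z := h(Y1, k, c); no other remaining equation mentions Z. Substituting into the earlier binding gives Y := h(Y1, k, c).
Decompose times/2: h(W, S, Y2) ≐ h(m, h(Y2, c, a), h(r(c, W), h(a, one, c), times(W, W))),  times(node(r(T, a), r(m, true), times(T, one)), node(k, m, true)) ≐ times(Y1, T).
Decompose h/3: W ≐ m,  S ≐ h(Y2, c, a),  Y2 ≐ h(r(c, W), h(a, one, c), times(W, W)).
Bind W := m; substituting into the one remaining equation that mentions W gives: Y2 ≐ h(r(c, m), h(a, one, c), times(m, m)).
Bind S := h(Y2, c, a); no other remaining equation mentions S. Substituting into the earlier binding gives Q := times(a, h(Y2, c, a)).
Bind Y2 := h(r(c, m), h(a, one, c), times(m, m)); no other remaining equation mentions Y2. Substituting into the earlier bindings gives Q := times(a, h(h(r(c, m), h(a, one, c), times(m, m)), c, a)), S := h(h(r(c, m), h(a, one, c), times(m, m)), c, a).
Decompose times/2: node(r(T, a), r(m, true), times(T, one)) ≐ Y1,  node(k, m, true) ≐ T.
Bind Y1 := node(r(T, a), r(m, true), times(T, one)); no other remaining equation mentions Y1. Substituting into the earlier bindings gives V := node(r(T, a), r(m, true), times(T, one)), Y := h(node(r(T, a), r(m, true), times(T, one)), k, c), Z := h(node(r(T, a), r(m, true), times(T, one)), k, c).
Bind T := node(k, m, true). Substituting into the earlier bindings gives V := node(r(node(k, m, true), a), r(m, true), times(node(k, m, true), one)), Y := h(node(r(node(k, m, true), a), r(m, true), times(node(k, m, true), one)), k, c), Z := h(node(r(node(k, m, true), a), r(m, true), times(node(k, m, true), one)), k, c), Y1 := node(r(node(k, m, true), a), r(m, true), times(node(k, m, true), one)).
No equations remain and no clash or occurs-check failure arose, so a unifier exists.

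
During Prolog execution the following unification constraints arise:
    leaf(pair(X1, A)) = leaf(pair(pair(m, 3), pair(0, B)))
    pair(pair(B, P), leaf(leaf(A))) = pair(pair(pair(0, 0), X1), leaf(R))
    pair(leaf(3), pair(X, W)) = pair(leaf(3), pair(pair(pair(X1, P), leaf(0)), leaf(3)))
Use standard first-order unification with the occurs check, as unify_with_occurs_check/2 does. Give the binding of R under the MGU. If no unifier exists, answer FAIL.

leaf(pair(0, pair(0, 0)))

Decompose leaf/1: pair(X1, A) = pair(pair(m, 3), pair(0, B)).
Decompose pair/2: X1 = pair(m, 3),  A = pair(0, B).
Bind X1 := pair(m, 3); substituting into the 2 remaining equations that mention X1 gives: pair(pair(B, P), leaf(leaf(A))) = pair(pair(pair(0, 0), pair(m, 3)), leaf(R)),  pair(leaf(3), pair(X, W)) = pair(leaf(3), pair(pair(pair(pair(m, 3), P), leaf(0)), leaf(3))).
Bind A := pair(0, B); substituting into the one remaining equation that mentions A gives: pair(pair(B, P), leaf(leaf(pair(0, B)))) = pair(pair(pair(0, 0), pair(m, 3)), leaf(R)).
Decompose pair/2: pair(B, P) = pair(pair(0, 0), pair(m, 3)),  leaf(leaf(pair(0, B))) = leaf(R).
Decompose pair/2: B = pair(0, 0),  P = pair(m, 3).
Bind B := pair(0, 0); substituting into the one remaining equation that mentions B gives: leaf(leaf(pair(0, pair(0, 0)))) = leaf(R). Substituting into the earlier binding gives A := pair(0, pair(0, 0)).
Bind P := pair(m, 3); substituting into the one remaining equation that mentions P gives: pair(leaf(3), pair(X, W)) = pair(leaf(3), pair(pair(pair(pair(m, 3), pair(m, 3)), leaf(0)), leaf(3))).
Decompose leaf/1: leaf(pair(0, pair(0, 0))) = R.
Bind R := leaf(pair(0, pair(0, 0))); no other remaining equation mentions R.
Decompose pair/2: leaf(3) = leaf(3),  pair(X, W) = pair(pair(pair(pair(m, 3), pair(m, 3)), leaf(0)), leaf(3)).
Delete trivial equation leaf(3) = leaf(3).
Decompose pair/2: X = pair(pair(pair(m, 3), pair(m, 3)), leaf(0)),  W = leaf(3).
Bind X := pair(pair(pair(m, 3), pair(m, 3)), leaf(0)); no other remaining equation mentions X.
Bind W := leaf(3).
MGU = { X1 = pair(m, 3), A = pair(0, pair(0, 0)), B = pair(0, 0), P = pair(m, 3), R = leaf(pair(0, pair(0, 0))), X = pair(pair(pair(m, 3), pair(m, 3)), leaf(0)), W = leaf(3) }, so R = leaf(pair(0, pair(0, 0))).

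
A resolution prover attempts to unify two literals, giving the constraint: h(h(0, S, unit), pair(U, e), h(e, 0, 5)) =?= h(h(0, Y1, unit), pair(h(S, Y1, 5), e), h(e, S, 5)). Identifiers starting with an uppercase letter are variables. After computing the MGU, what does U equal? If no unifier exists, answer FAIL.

Decompose h/3: h(0, S, unit) =?= h(0, Y1, unit),  pair(U, e) =?= pair(h(S, Y1, 5), e),  h(e, 0, 5) =?= h(e, S, 5).
Decompose h/3: 0 =?= 0,  S =?= Y1,  unit =?= unit.
Delete trivial equation 0 =?= 0.
Bind S := Y1; substituting into the 2 remaining equations that mention S gives: pair(U, e) =?= pair(h(Y1, Y1, 5), e),  h(e, 0, 5) =?= h(e, Y1, 5).
Delete trivial equation unit =?= unit.
Decompose pair/2: U =?= h(Y1, Y1, 5),  e =?= e.
Bind U := h(Y1, Y1, 5); no other remaining equation mentions U.
Delete trivial equation e =?= e.
Decompose h/3: e =?= e,  0 =?= Y1,  5 =?= 5.
Delete trivial equation e =?= e.
Bind Y1 := 0; no other remaining equation mentions Y1. Substituting into the earlier bindings gives S := 0, U := h(0, 0, 5).
Delete trivial equation 5 =?= 5.
MGU = { S -> 0, U -> h(0, 0, 5), Y1 -> 0 }, so U -> h(0, 0, 5).

h(0, 0, 5)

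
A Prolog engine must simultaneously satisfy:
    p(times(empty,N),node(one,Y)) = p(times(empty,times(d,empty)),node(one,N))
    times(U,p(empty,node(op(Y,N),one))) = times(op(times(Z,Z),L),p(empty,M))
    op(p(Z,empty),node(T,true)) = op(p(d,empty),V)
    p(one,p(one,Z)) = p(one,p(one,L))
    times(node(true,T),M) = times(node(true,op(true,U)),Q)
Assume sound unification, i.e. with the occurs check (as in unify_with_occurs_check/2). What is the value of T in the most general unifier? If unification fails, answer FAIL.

Decompose p/2: times(empty,N) = times(empty,times(d,empty)),  node(one,Y) = node(one,N).
Decompose times/2: empty = empty,  N = times(d,empty).
Delete trivial equation empty = empty.
Bind N := times(d,empty); substituting into the 2 remaining equations that mention N gives: node(one,Y) = node(one,times(d,empty)),  times(U,p(empty,node(op(Y,times(d,empty)),one))) = times(op(times(Z,Z),L),p(empty,M)).
Decompose node/2: one = one,  Y = times(d,empty).
Delete trivial equation one = one.
Bind Y := times(d,empty); substituting into the one remaining equation that mentions Y gives: times(U,p(empty,node(op(times(d,empty),times(d,empty)),one))) = times(op(times(Z,Z),L),p(empty,M)).
Decompose times/2: U = op(times(Z,Z),L),  p(empty,node(op(times(d,empty),times(d,empty)),one)) = p(empty,M).
Bind U := op(times(Z,Z),L); substituting into the one remaining equation that mentions U gives: times(node(true,T),M) = times(node(true,op(true,op(times(Z,Z),L))),Q).
Decompose p/2: empty = empty,  node(op(times(d,empty),times(d,empty)),one) = M.
Delete trivial equation empty = empty.
Bind M := node(op(times(d,empty),times(d,empty)),one); substituting into the one remaining equation that mentions M gives: times(node(true,T),node(op(times(d,empty),times(d,empty)),one)) = times(node(true,op(true,op(times(Z,Z),L))),Q).
Decompose op/2: p(Z,empty) = p(d,empty),  node(T,true) = V.
Decompose p/2: Z = d,  empty = empty.
Bind Z := d; substituting into the 2 remaining equations that mention Z gives: p(one,p(one,d)) = p(one,p(one,L)),  times(node(true,T),node(op(times(d,empty),times(d,empty)),one)) = times(node(true,op(true,op(times(d,d),L))),Q). Substituting into the earlier binding gives U := op(times(d,d),L).
Delete trivial equation empty = empty.
Bind V := node(T,true); no other remaining equation mentions V.
Decompose p/2: one = one,  p(one,d) = p(one,L).
Delete trivial equation one = one.
Decompose p/2: one = one,  d = L.
Delete trivial equation one = one.
Bind L := d; substituting into the remaining equation gives: times(node(true,T),node(op(times(d,empty),times(d,empty)),one)) = times(node(true,op(true,op(times(d,d),d))),Q). Substituting into the earlier binding gives U := op(times(d,d),d).
Decompose times/2: node(true,T) = node(true,op(true,op(times(d,d),d))),  node(op(times(d,empty),times(d,empty)),one) = Q.
Decompose node/2: true = true,  T = op(true,op(times(d,d),d)).
Delete trivial equation true = true.
Bind T := op(true,op(times(d,d),d)); no other remaining equation mentions T. Substituting into the earlier binding gives V := node(op(true,op(times(d,d),d)),true).
Bind Q := node(op(times(d,empty),times(d,empty)),one).
MGU = { N ↦ times(d,empty), Y ↦ times(d,empty), U ↦ op(times(d,d),d), M ↦ node(op(times(d,empty),times(d,empty)),one), Z ↦ d, V ↦ node(op(true,op(times(d,d),d)),true), L ↦ d, T ↦ op(true,op(times(d,d),d)), Q ↦ node(op(times(d,empty),times(d,empty)),one) }, so T ↦ op(true,op(times(d,d),d)).

op(true,op(times(d,d),d))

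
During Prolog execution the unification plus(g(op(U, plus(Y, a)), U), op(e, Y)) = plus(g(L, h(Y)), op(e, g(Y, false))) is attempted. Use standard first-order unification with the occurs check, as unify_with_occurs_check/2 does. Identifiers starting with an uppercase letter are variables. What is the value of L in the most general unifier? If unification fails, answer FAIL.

Decompose plus/2: g(op(U, plus(Y, a)), U) = g(L, h(Y)),  op(e, Y) = op(e, g(Y, false)).
Decompose g/2: op(U, plus(Y, a)) = L,  U = h(Y).
Bind L := op(U, plus(Y, a)); no other remaining equation mentions L.
Bind U := h(Y); no other remaining equation mentions U. Substituting into the earlier binding gives L := op(h(Y), plus(Y, a)).
Decompose op/2: e = e,  Y = g(Y, false).
Delete trivial equation e = e.
Occurs check fails: Y occurs in g(Y, false); the equation Y = g(Y, false) has no finite solution.

FAIL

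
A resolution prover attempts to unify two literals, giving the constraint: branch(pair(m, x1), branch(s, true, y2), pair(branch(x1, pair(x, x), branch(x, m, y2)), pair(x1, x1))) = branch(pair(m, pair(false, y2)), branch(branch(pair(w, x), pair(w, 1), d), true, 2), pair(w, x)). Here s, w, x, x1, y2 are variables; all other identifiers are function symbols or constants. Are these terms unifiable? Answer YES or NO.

YES

Decompose branch/3: pair(m, x1) = pair(m, pair(false, y2)),  branch(s, true, y2) = branch(branch(pair(w, x), pair(w, 1), d), true, 2),  pair(branch(x1, pair(x, x), branch(x, m, y2)), pair(x1, x1)) = pair(w, x).
Decompose pair/2: m = m,  x1 = pair(false, y2).
Delete trivial equation m = m.
Bind x1 := pair(false, y2); substituting into the one remaining equation that mentions x1 gives: pair(branch(pair(false, y2), pair(x, x), branch(x, m, y2)), pair(pair(false, y2), pair(false, y2))) = pair(w, x).
Decompose branch/3: s = branch(pair(w, x), pair(w, 1), d),  true = true,  y2 = 2.
Bind s := branch(pair(w, x), pair(w, 1), d); no other remaining equation mentions s.
Delete trivial equation true = true.
Bind y2 := 2; substituting into the remaining equation gives: pair(branch(pair(false, 2), pair(x, x), branch(x, m, 2)), pair(pair(false, 2), pair(false, 2))) = pair(w, x). Substituting into the earlier binding gives x1 := pair(false, 2).
Decompose pair/2: branch(pair(false, 2), pair(x, x), branch(x, m, 2)) = w,  pair(pair(false, 2), pair(false, 2)) = x.
Bind w := branch(pair(false, 2), pair(x, x), branch(x, m, 2)); no other remaining equation mentions w. Substituting into the earlier binding gives s := branch(pair(branch(pair(false, 2), pair(x, x), branch(x, m, 2)), x), pair(branch(pair(false, 2), pair(x, x), branch(x, m, 2)), 1), d).
Bind x := pair(pair(false, 2), pair(false, 2)). Substituting into the earlier bindings gives s := branch(pair(branch(pair(false, 2), pair(pair(pair(false, 2), pair(false, 2)), pair(pair(false, 2), pair(false, 2))), branch(pair(pair(false, 2), pair(false, 2)), m, 2)), pair(pair(false, 2), pair(false, 2))), pair(branch(pair(false, 2), pair(pair(pair(false, 2), pair(false, 2)), pair(pair(false, 2), pair(false, 2))), branch(pair(pair(false, 2), pair(false, 2)), m, 2)), 1), d), w := branch(pair(false, 2), pair(pair(pair(false, 2), pair(false, 2)), pair(pair(false, 2), pair(false, 2))), branch(pair(pair(false, 2), pair(false, 2)), m, 2)).
No equations remain and no clash or occurs-check failure arose, so a unifier exists.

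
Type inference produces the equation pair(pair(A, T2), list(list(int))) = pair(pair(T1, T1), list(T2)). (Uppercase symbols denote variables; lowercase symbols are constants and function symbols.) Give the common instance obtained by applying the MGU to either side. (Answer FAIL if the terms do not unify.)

pair(pair(list(int), list(int)), list(list(int)))

Decompose pair/2: pair(A, T2) = pair(T1, T1),  list(list(int)) = list(T2).
Decompose pair/2: A = T1,  T2 = T1.
Bind A := T1; no other remaining equation mentions A.
Bind T2 := T1; substituting into the remaining equation gives: list(list(int)) = list(T1).
Decompose list/1: list(int) = T1.
Bind T1 := list(int). Substituting into the earlier bindings gives A := list(int), T2 := list(int).
Applying the MGU to either side gives pair(pair(list(int), list(int)), list(list(int))).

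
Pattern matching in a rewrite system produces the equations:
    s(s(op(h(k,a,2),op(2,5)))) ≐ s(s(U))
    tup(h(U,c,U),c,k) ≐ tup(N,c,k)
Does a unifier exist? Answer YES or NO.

YES

Decompose s/1: s(op(h(k,a,2),op(2,5))) ≐ s(U).
Decompose s/1: op(h(k,a,2),op(2,5)) ≐ U.
Bind U := op(h(k,a,2),op(2,5)); substituting into the remaining equation gives: tup(h(op(h(k,a,2),op(2,5)),c,op(h(k,a,2),op(2,5))),c,k) ≐ tup(N,c,k).
Decompose tup/3: h(op(h(k,a,2),op(2,5)),c,op(h(k,a,2),op(2,5))) ≐ N,  c ≐ c,  k ≐ k.
Bind N := h(op(h(k,a,2),op(2,5)),c,op(h(k,a,2),op(2,5))); no other remaining equation mentions N.
Delete trivial equation c ≐ c.
Delete trivial equation k ≐ k.
No equations remain and no clash or occurs-check failure arose, so a unifier exists.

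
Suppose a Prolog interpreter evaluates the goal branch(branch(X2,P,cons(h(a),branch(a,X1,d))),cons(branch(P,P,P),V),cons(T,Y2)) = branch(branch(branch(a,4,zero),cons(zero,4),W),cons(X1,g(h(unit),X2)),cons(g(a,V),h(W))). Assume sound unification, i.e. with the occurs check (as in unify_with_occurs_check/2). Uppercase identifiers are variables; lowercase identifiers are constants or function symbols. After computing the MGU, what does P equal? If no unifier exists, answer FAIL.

cons(zero,4)

Decompose branch/3: branch(X2,P,cons(h(a),branch(a,X1,d))) = branch(branch(a,4,zero),cons(zero,4),W),  cons(branch(P,P,P),V) = cons(X1,g(h(unit),X2)),  cons(T,Y2) = cons(g(a,V),h(W)).
Decompose branch/3: X2 = branch(a,4,zero),  P = cons(zero,4),  cons(h(a),branch(a,X1,d)) = W.
Bind X2 := branch(a,4,zero); substituting into the one remaining equation that mentions X2 gives: cons(branch(P,P,P),V) = cons(X1,g(h(unit),branch(a,4,zero))).
Bind P := cons(zero,4); substituting into the one remaining equation that mentions P gives: cons(branch(cons(zero,4),cons(zero,4),cons(zero,4)),V) = cons(X1,g(h(unit),branch(a,4,zero))).
Bind W := cons(h(a),branch(a,X1,d)); substituting into the one remaining equation that mentions W gives: cons(T,Y2) = cons(g(a,V),h(cons(h(a),branch(a,X1,d)))).
Decompose cons/2: branch(cons(zero,4),cons(zero,4),cons(zero,4)) = X1,  V = g(h(unit),branch(a,4,zero)).
Bind X1 := branch(cons(zero,4),cons(zero,4),cons(zero,4)); substituting into the one remaining equation that mentions X1 gives: cons(T,Y2) = cons(g(a,V),h(cons(h(a),branch(a,branch(cons(zero,4),cons(zero,4),cons(zero,4)),d)))). Substituting into the earlier binding gives W := cons(h(a),branch(a,branch(cons(zero,4),cons(zero,4),cons(zero,4)),d)).
Bind V := g(h(unit),branch(a,4,zero)); substituting into the remaining equation gives: cons(T,Y2) = cons(g(a,g(h(unit),branch(a,4,zero))),h(cons(h(a),branch(a,branch(cons(zero,4),cons(zero,4),cons(zero,4)),d)))).
Decompose cons/2: T = g(a,g(h(unit),branch(a,4,zero))),  Y2 = h(cons(h(a),branch(a,branch(cons(zero,4),cons(zero,4),cons(zero,4)),d))).
Bind T := g(a,g(h(unit),branch(a,4,zero))); no other remaining equation mentions T.
Bind Y2 := h(cons(h(a),branch(a,branch(cons(zero,4),cons(zero,4),cons(zero,4)),d))).
MGU = { X2 -> branch(a,4,zero), P -> cons(zero,4), W -> cons(h(a),branch(a,branch(cons(zero,4),cons(zero,4),cons(zero,4)),d)), X1 -> branch(cons(zero,4),cons(zero,4),cons(zero,4)), V -> g(h(unit),branch(a,4,zero)), T -> g(a,g(h(unit),branch(a,4,zero))), Y2 -> h(cons(h(a),branch(a,branch(cons(zero,4),cons(zero,4),cons(zero,4)),d))) }, so P -> cons(zero,4).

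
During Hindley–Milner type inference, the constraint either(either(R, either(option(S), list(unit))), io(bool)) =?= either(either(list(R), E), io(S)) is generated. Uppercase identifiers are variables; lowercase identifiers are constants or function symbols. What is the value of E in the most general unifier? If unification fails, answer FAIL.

FAIL

Decompose either/2: either(R, either(option(S), list(unit))) =?= either(list(R), E),  io(bool) =?= io(S).
Decompose either/2: R =?= list(R),  either(option(S), list(unit)) =?= E.
Occurs check fails: R occurs in list(R); the equation R =?= list(R) has no finite solution.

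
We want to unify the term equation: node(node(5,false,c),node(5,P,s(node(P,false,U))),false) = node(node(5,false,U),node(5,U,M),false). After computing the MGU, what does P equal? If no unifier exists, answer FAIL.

c

Decompose node/3: node(5,false,c) = node(5,false,U),  node(5,P,s(node(P,false,U))) = node(5,U,M),  false = false.
Decompose node/3: 5 = 5,  false = false,  c = U.
Delete trivial equation 5 = 5.
Delete trivial equation false = false.
Bind U := c; substituting into the one remaining equation that mentions U gives: node(5,P,s(node(P,false,c))) = node(5,c,M).
Decompose node/3: 5 = 5,  P = c,  s(node(P,false,c)) = M.
Delete trivial equation 5 = 5.
Bind P := c; substituting into the one remaining equation that mentions P gives: s(node(c,false,c)) = M.
Bind M := s(node(c,false,c)); no other remaining equation mentions M.
Delete trivial equation false = false.
MGU = { U ↦ c, P ↦ c, M ↦ s(node(c,false,c)) }, so P ↦ c.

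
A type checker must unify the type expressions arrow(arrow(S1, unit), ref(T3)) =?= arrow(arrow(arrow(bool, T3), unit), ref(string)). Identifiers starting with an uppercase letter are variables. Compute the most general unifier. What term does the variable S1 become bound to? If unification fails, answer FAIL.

Decompose arrow/2: arrow(S1, unit) =?= arrow(arrow(bool, T3), unit),  ref(T3) =?= ref(string).
Decompose arrow/2: S1 =?= arrow(bool, T3),  unit =?= unit.
Bind S1 := arrow(bool, T3); no other remaining equation mentions S1.
Delete trivial equation unit =?= unit.
Decompose ref/1: T3 =?= string.
Bind T3 := string. Substituting into the earlier binding gives S1 := arrow(bool, string).
MGU = { S1 := arrow(bool, string), T3 := string }, so S1 := arrow(bool, string).

arrow(bool, string)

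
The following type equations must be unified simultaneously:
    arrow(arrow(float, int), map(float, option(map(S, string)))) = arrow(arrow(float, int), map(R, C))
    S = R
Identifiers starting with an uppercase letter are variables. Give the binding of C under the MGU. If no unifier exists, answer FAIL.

option(map(float, string))

Decompose arrow/2: arrow(float, int) = arrow(float, int),  map(float, option(map(S, string))) = map(R, C).
Delete trivial equation arrow(float, int) = arrow(float, int).
Decompose map/2: float = R,  option(map(S, string)) = C.
Bind R := float; substituting into the one remaining equation that mentions R gives: S = float.
Bind C := option(map(S, string)); no other remaining equation mentions C.
Bind S := float. Substituting into the earlier binding gives C := option(map(float, string)).
MGU = { R := float, C := option(map(float, string)), S := float }, so C := option(map(float, string)).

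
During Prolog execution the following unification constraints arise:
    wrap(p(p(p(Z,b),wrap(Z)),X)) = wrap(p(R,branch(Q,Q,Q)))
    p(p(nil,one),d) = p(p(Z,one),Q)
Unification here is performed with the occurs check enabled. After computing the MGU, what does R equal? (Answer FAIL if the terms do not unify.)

p(p(nil,b),wrap(nil))

Decompose wrap/1: p(p(p(Z,b),wrap(Z)),X) = p(R,branch(Q,Q,Q)).
Decompose p/2: p(p(Z,b),wrap(Z)) = R,  X = branch(Q,Q,Q).
Bind R := p(p(Z,b),wrap(Z)); no other remaining equation mentions R.
Bind X := branch(Q,Q,Q); no other remaining equation mentions X.
Decompose p/2: p(nil,one) = p(Z,one),  d = Q.
Decompose p/2: nil = Z,  one = one.
Bind Z := nil; no other remaining equation mentions Z. Substituting into the earlier binding gives R := p(p(nil,b),wrap(nil)).
Delete trivial equation one = one.
Bind Q := d. Substituting into the earlier binding gives X := branch(d,d,d).
MGU = { R -> p(p(nil,b),wrap(nil)), X -> branch(d,d,d), Z -> nil, Q -> d }, so R -> p(p(nil,b),wrap(nil)).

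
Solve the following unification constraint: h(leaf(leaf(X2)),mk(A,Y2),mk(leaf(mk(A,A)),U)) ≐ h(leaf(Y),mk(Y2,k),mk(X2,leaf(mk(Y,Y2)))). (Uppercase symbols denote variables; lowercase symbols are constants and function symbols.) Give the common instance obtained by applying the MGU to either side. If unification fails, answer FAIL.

h(leaf(leaf(leaf(mk(k,k)))),mk(k,k),mk(leaf(mk(k,k)),leaf(mk(leaf(leaf(mk(k,k))),k))))

Decompose h/3: leaf(leaf(X2)) ≐ leaf(Y),  mk(A,Y2) ≐ mk(Y2,k),  mk(leaf(mk(A,A)),U) ≐ mk(X2,leaf(mk(Y,Y2))).
Decompose leaf/1: leaf(X2) ≐ Y.
Bind Y := leaf(X2); substituting into the one remaining equation that mentions Y gives: mk(leaf(mk(A,A)),U) ≐ mk(X2,leaf(mk(leaf(X2),Y2))).
Decompose mk/2: A ≐ Y2,  Y2 ≐ k.
Bind A := Y2; substituting into the one remaining equation that mentions A gives: mk(leaf(mk(Y2,Y2)),U) ≐ mk(X2,leaf(mk(leaf(X2),Y2))).
Bind Y2 := k; substituting into the remaining equation gives: mk(leaf(mk(k,k)),U) ≐ mk(X2,leaf(mk(leaf(X2),k))). Substituting into the earlier binding gives A := k.
Decompose mk/2: leaf(mk(k,k)) ≐ X2,  U ≐ leaf(mk(leaf(X2),k)).
Bind X2 := leaf(mk(k,k)); substituting into the remaining equation gives: U ≐ leaf(mk(leaf(leaf(mk(k,k))),k)). Substituting into the earlier binding gives Y := leaf(leaf(mk(k,k))).
Bind U := leaf(mk(leaf(leaf(mk(k,k))),k)).
Applying the MGU to either side gives h(leaf(leaf(leaf(mk(k,k)))),mk(k,k),mk(leaf(mk(k,k)),leaf(mk(leaf(leaf(mk(k,k))),k)))).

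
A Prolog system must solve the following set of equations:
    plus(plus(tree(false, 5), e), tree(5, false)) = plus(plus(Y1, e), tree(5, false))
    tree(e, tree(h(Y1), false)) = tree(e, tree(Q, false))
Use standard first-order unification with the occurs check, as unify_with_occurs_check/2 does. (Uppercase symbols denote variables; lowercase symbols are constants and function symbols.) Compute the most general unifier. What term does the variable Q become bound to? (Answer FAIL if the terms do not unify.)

h(tree(false, 5))

Decompose plus/2: plus(tree(false, 5), e) = plus(Y1, e),  tree(5, false) = tree(5, false).
Decompose plus/2: tree(false, 5) = Y1,  e = e.
Bind Y1 := tree(false, 5); substituting into the one remaining equation that mentions Y1 gives: tree(e, tree(h(tree(false, 5)), false)) = tree(e, tree(Q, false)).
Delete trivial equation e = e.
Delete trivial equation tree(5, false) = tree(5, false).
Decompose tree/2: e = e,  tree(h(tree(false, 5)), false) = tree(Q, false).
Delete trivial equation e = e.
Decompose tree/2: h(tree(false, 5)) = Q,  false = false.
Bind Q := h(tree(false, 5)); no other remaining equation mentions Q.
Delete trivial equation false = false.
MGU = { Y1 = tree(false, 5), Q = h(tree(false, 5)) }, so Q = h(tree(false, 5)).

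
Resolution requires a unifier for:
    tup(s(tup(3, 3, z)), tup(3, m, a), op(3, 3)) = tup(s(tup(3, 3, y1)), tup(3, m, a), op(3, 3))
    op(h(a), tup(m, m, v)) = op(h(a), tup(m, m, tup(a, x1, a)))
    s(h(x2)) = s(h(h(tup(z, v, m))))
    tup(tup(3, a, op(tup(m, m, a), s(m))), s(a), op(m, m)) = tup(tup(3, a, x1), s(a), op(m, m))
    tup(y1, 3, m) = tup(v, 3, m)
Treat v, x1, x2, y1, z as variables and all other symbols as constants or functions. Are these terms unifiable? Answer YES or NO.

Decompose tup/3: s(tup(3, 3, z)) = s(tup(3, 3, y1)),  tup(3, m, a) = tup(3, m, a),  op(3, 3) = op(3, 3).
Decompose s/1: tup(3, 3, z) = tup(3, 3, y1).
Decompose tup/3: 3 = 3,  3 = 3,  z = y1.
Delete trivial equation 3 = 3.
Delete trivial equation 3 = 3.
Bind z := y1; substituting into the one remaining equation that mentions z gives: s(h(x2)) = s(h(h(tup(y1, v, m)))).
Delete trivial equation tup(3, m, a) = tup(3, m, a).
Delete trivial equation op(3, 3) = op(3, 3).
Decompose op/2: h(a) = h(a),  tup(m, m, v) = tup(m, m, tup(a, x1, a)).
Delete trivial equation h(a) = h(a).
Decompose tup/3: m = m,  m = m,  v = tup(a, x1, a).
Delete trivial equation m = m.
Delete trivial equation m = m.
Bind v := tup(a, x1, a); substituting into the 2 remaining equations that mention v gives: s(h(x2)) = s(h(h(tup(y1, tup(a, x1, a), m)))),  tup(y1, 3, m) = tup(tup(a, x1, a), 3, m).
Decompose s/1: h(x2) = h(h(tup(y1, tup(a, x1, a), m))).
Decompose h/1: x2 = h(tup(y1, tup(a, x1, a), m)).
Bind x2 := h(tup(y1, tup(a, x1, a), m)); no other remaining equation mentions x2.
Decompose tup/3: tup(3, a, op(tup(m, m, a), s(m))) = tup(3, a, x1),  s(a) = s(a),  op(m, m) = op(m, m).
Decompose tup/3: 3 = 3,  a = a,  op(tup(m, m, a), s(m)) = x1.
Delete trivial equation 3 = 3.
Delete trivial equation a = a.
Bind x1 := op(tup(m, m, a), s(m)); substituting into the one remaining equation that mentions x1 gives: tup(y1, 3, m) = tup(tup(a, op(tup(m, m, a), s(m)), a), 3, m). Substituting into the earlier bindings gives v := tup(a, op(tup(m, m, a), s(m)), a), x2 := h(tup(y1, tup(a, op(tup(m, m, a), s(m)), a), m)).
Delete trivial equation s(a) = s(a).
Delete trivial equation op(m, m) = op(m, m).
Decompose tup/3: y1 = tup(a, op(tup(m, m, a), s(m)), a),  3 = 3,  m = m.
Bind y1 := tup(a, op(tup(m, m, a), s(m)), a); no other remaining equation mentions y1. Substituting into the earlier bindings gives z := tup(a, op(tup(m, m, a), s(m)), a), x2 := h(tup(tup(a, op(tup(m, m, a), s(m)), a), tup(a, op(tup(m, m, a), s(m)), a), m)).
Delete trivial equation 3 = 3.
Delete trivial equation m = m.
No equations remain and no clash or occurs-check failure arose, so a unifier exists.

YES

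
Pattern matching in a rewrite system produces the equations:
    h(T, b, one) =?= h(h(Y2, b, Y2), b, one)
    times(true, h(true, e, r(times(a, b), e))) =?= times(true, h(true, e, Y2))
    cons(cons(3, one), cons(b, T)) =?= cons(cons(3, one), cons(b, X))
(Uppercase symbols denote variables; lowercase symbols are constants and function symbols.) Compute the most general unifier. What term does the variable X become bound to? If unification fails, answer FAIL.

Decompose h/3: T =?= h(Y2, b, Y2),  b =?= b,  one =?= one.
Bind T := h(Y2, b, Y2); substituting into the one remaining equation that mentions T gives: cons(cons(3, one), cons(b, h(Y2, b, Y2))) =?= cons(cons(3, one), cons(b, X)).
Delete trivial equation b =?= b.
Delete trivial equation one =?= one.
Decompose times/2: true =?= true,  h(true, e, r(times(a, b), e)) =?= h(true, e, Y2).
Delete trivial equation true =?= true.
Decompose h/3: true =?= true,  e =?= e,  r(times(a, b), e) =?= Y2.
Delete trivial equation true =?= true.
Delete trivial equation e =?= e.
Bind Y2 := r(times(a, b), e); substituting into the remaining equation gives: cons(cons(3, one), cons(b, h(r(times(a, b), e), b, r(times(a, b), e)))) =?= cons(cons(3, one), cons(b, X)). Substituting into the earlier binding gives T := h(r(times(a, b), e), b, r(times(a, b), e)).
Decompose cons/2: cons(3, one) =?= cons(3, one),  cons(b, h(r(times(a, b), e), b, r(times(a, b), e))) =?= cons(b, X).
Delete trivial equation cons(3, one) =?= cons(3, one).
Decompose cons/2: b =?= b,  h(r(times(a, b), e), b, r(times(a, b), e)) =?= X.
Delete trivial equation b =?= b.
Bind X := h(r(times(a, b), e), b, r(times(a, b), e)).
MGU = { T -> h(r(times(a, b), e), b, r(times(a, b), e)), Y2 -> r(times(a, b), e), X -> h(r(times(a, b), e), b, r(times(a, b), e)) }, so X -> h(r(times(a, b), e), b, r(times(a, b), e)).

h(r(times(a, b), e), b, r(times(a, b), e))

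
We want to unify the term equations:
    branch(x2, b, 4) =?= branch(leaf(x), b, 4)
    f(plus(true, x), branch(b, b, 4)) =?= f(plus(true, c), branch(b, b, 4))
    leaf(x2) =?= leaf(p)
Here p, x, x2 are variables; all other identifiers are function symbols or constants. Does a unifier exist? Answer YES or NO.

Decompose branch/3: x2 =?= leaf(x),  b =?= b,  4 =?= 4.
Bind x2 := leaf(x); substituting into the one remaining equation that mentions x2 gives: leaf(leaf(x)) =?= leaf(p).
Delete trivial equation b =?= b.
Delete trivial equation 4 =?= 4.
Decompose f/2: plus(true, x) =?= plus(true, c),  branch(b, b, 4) =?= branch(b, b, 4).
Decompose plus/2: true =?= true,  x =?= c.
Delete trivial equation true =?= true.
Bind x := c; substituting into the one remaining equation that mentions x gives: leaf(leaf(c)) =?= leaf(p). Substituting into the earlier binding gives x2 := leaf(c).
Delete trivial equation branch(b, b, 4) =?= branch(b, b, 4).
Decompose leaf/1: leaf(c) =?= p.
Bind p := leaf(c).
No equations remain and no clash or occurs-check failure arose, so a unifier exists.

YES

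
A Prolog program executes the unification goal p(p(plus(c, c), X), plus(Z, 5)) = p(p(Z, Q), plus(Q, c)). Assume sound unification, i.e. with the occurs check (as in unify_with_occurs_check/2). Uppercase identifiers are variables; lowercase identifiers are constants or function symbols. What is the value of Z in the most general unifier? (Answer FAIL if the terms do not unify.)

Decompose p/2: p(plus(c, c), X) = p(Z, Q),  plus(Z, 5) = plus(Q, c).
Decompose p/2: plus(c, c) = Z,  X = Q.
Bind Z := plus(c, c); substituting into the one remaining equation that mentions Z gives: plus(plus(c, c), 5) = plus(Q, c).
Bind X := Q; no other remaining equation mentions X.
Decompose plus/2: plus(c, c) = Q,  5 = c.
Bind Q := plus(c, c); no other remaining equation mentions Q. Substituting into the earlier binding gives X := plus(c, c).
Clash: constants 5 and c differ; no unifier exists.

FAIL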